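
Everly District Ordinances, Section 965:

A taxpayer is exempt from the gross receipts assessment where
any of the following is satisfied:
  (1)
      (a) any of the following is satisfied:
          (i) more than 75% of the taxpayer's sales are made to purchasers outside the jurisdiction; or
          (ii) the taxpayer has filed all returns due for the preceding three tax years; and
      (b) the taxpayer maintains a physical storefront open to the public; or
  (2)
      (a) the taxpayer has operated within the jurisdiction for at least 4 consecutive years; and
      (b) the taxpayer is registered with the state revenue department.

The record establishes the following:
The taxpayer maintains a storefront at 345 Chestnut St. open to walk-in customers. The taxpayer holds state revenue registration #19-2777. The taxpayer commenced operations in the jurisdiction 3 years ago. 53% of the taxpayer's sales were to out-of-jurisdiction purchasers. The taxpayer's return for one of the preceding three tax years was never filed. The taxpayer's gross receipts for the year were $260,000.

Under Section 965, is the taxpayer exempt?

(i) >75% out-of-jur. sales — not satisfied.
(ii) returns current — not met.
(a) = F OR F = false.
(b) has storefront — satisfied.
So (1) is not satisfied (F AND T).
(a) ≥ 4 yrs in jurisdiction — not met.
(b) state-registered — met.
(2) = F AND T = false.
Overall = F OR F = false.

No — not exempt.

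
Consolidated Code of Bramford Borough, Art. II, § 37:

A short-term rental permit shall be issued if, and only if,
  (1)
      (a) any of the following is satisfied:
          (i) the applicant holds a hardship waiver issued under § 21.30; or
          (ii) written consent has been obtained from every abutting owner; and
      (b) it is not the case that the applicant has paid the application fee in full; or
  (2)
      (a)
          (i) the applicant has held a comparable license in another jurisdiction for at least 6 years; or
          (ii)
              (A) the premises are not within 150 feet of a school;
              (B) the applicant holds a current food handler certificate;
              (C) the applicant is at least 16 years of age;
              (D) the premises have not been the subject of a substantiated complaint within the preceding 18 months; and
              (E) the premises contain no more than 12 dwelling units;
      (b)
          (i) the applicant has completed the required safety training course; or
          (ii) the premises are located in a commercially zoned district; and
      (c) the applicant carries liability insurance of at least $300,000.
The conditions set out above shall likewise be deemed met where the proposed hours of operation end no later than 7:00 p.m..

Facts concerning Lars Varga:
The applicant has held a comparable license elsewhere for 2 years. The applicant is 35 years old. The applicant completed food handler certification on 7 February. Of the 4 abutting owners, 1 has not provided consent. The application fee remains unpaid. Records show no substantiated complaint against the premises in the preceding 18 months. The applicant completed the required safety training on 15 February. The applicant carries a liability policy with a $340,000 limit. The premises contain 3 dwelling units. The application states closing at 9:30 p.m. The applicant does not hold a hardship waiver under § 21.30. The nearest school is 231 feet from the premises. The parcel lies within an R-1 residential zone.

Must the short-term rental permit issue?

Yes — granted.

(i) hardship waiver — fails.
(ii) all abutters consent — not satisfied.
(a): F OR F → false.
(b) not (fee paid) — met.
(1): F AND T → false.
(i) prior license ≥ 6 yr — fails.
(A) ≥150 ft from school — satisfied.
(B) food handler cert. — met.
(C) age ≥ 16 — satisfied.
(D) no complaint in 18 mo. — satisfied.
(E) ≤ 12 units — met.
So (ii) is satisfied (T AND T AND T AND T AND T).
(a) = F OR T = true.
(i) safety training — satisfied.
(ii) commercially zoned — not satisfied.
(b) = T OR F = true.
(c) insurance ≥ $300,000 — met.
(2): T AND T AND T → true.
Overall = F OR T = true.
Exception (closes by 7 p.m.) — not satisfied.
Result: main true OR exception false → true.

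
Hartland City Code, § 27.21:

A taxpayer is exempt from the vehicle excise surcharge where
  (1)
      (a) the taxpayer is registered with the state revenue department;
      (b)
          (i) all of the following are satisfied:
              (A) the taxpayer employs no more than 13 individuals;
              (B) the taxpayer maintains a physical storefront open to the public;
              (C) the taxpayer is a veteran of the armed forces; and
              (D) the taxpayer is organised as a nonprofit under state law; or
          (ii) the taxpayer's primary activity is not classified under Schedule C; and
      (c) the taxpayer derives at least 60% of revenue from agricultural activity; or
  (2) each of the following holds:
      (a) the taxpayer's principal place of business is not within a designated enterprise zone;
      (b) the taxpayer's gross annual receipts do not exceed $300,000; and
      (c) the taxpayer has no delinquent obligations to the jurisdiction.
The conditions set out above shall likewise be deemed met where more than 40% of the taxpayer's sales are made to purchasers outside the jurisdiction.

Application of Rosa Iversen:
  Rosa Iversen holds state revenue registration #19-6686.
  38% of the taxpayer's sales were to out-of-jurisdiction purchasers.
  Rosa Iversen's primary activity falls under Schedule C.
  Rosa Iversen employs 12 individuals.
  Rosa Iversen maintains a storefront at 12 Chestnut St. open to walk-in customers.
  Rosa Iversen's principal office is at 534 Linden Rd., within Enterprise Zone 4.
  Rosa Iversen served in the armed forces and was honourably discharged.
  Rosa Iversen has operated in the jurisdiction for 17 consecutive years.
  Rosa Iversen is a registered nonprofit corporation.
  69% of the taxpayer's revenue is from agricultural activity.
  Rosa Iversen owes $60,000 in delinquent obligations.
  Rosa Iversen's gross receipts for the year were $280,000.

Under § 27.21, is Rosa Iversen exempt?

(a) state-registered — satisfied.
(A) ≤ 13 employees — met.
(B) has storefront — holds.
(C) veteran — satisfied.
(D) nonprofit — met.
(i): T AND T AND T AND T → true.
(ii) not (Schedule C activity) — not satisfied.
(b): T OR F → true.
(c) ≥60% agricultural — holds.
(1) = T AND T AND T = true.
(a) not (in enterprise zone) — not satisfied.
(b) receipts ≤ $300,000 — holds.
(c) no delinquency — not satisfied.
(2) = F AND T AND F = false.
Overall: T OR F → true.
Exception (>40% out-of-jur. sales) — not satisfied.
Result: main true OR exception false → true.

Yes — exempt.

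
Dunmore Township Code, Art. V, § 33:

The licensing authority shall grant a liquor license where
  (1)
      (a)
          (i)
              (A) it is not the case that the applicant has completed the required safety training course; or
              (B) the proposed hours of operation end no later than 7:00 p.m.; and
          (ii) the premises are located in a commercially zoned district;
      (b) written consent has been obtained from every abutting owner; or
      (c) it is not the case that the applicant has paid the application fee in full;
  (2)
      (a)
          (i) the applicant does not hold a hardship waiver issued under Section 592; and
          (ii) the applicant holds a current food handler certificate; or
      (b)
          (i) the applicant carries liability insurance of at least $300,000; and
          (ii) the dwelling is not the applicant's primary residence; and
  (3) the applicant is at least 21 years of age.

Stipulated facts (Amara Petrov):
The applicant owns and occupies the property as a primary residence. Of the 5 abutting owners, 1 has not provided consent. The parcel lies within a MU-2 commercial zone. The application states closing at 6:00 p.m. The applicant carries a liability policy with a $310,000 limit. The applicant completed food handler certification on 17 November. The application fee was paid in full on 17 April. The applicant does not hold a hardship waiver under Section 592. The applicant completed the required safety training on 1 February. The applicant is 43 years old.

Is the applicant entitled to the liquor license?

Yes — granted.

(A) not (safety training) — not met.
(B) closes by 7 p.m. — holds.
(i): F OR T → true.
(ii) commercially zoned — satisfied.
So (a) is satisfied (T AND T).
(b) all abutters consent — not met.
(c) not (fee paid) — fails.
(1): T OR F OR F → true.
(i) not (hardship waiver) — holds.
(ii) food handler cert. — satisfied.
(a) = T AND T = true.
(i) insurance ≥ $300,000 — holds.
(ii) not (primary residence) — not met.
So (b) is not satisfied (T AND F).
(2) = T OR F = true.
(3) age ≥ 21 — satisfied.
So Overall is satisfied (T AND T AND T).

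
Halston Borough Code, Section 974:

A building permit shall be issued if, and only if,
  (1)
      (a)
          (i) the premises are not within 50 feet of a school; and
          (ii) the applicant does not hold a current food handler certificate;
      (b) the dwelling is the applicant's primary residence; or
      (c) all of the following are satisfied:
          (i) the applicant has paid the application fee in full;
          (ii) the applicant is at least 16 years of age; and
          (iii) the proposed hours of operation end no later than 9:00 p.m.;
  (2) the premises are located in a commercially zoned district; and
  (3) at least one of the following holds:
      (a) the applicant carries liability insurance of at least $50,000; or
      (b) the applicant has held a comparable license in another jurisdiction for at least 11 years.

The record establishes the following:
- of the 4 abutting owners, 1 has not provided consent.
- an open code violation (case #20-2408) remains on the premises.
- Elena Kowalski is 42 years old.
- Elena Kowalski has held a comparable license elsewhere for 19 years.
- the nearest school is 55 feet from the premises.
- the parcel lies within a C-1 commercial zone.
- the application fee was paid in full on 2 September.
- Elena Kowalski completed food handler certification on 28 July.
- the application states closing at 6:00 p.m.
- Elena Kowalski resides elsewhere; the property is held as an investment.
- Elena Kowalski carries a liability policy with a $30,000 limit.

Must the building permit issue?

(i) ≥50 ft from school — satisfied.
(ii) not (food handler cert.) — not satisfied.
(a) = T AND F = false.
(b) primary residence — fails.
(i) fee paid — holds.
(ii) age ≥ 16 — satisfied.
(iii) closes by 9 p.m. — holds.
So (c) is satisfied (T AND T AND T).
(1): F OR F OR T → true.
(2) commercially zoned — met.
(a) insurance ≥ $50,000 — not satisfied.
(b) prior license ≥ 11 yr — satisfied.
(3): F OR T → true.
Overall: T AND T AND T → true.

Yes — granted.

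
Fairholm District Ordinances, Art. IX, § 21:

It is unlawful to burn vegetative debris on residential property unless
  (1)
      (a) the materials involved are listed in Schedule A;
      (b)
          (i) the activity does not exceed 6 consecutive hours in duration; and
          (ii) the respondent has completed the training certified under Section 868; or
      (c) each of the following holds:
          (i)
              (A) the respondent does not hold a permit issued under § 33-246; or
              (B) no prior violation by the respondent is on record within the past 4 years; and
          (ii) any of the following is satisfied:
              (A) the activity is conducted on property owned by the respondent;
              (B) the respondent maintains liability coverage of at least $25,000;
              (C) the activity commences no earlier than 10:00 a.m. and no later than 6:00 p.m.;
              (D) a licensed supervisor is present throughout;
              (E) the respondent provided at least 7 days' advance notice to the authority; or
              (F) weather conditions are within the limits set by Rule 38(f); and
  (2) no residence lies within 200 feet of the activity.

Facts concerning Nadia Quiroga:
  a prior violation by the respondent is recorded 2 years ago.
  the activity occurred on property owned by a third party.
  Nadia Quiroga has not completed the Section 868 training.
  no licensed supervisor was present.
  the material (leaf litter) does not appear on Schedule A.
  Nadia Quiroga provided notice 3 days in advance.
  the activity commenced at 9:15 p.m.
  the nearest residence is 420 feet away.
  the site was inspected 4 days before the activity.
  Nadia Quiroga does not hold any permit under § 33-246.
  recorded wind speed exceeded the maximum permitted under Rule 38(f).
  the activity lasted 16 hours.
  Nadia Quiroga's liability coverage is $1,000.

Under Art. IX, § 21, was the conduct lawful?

(a) Schedule A material — not met.
(i) ≤ 6 hrs duration — not satisfied.
(ii) training certified — fails.
(b): F AND F → false.
(A) not (holds permit) — holds.
(B) no prior violation — not met.
So (i) is satisfied (T OR F).
(A) own property — not met.
(B) coverage ≥ $25,000 — not met.
(C) start within hours — fails.
(D) supervisor present — not satisfied.
(E) ≥7 days' notice — fails.
(F) weather ok — not satisfied.
(ii): F OR F OR F OR F OR F OR F → false.
(c): T AND F → false.
So (1) is not satisfied (F OR F OR F).
(2) no residence in 200 ft — met.
So Overall is not satisfied (F AND T).

No — unlawful.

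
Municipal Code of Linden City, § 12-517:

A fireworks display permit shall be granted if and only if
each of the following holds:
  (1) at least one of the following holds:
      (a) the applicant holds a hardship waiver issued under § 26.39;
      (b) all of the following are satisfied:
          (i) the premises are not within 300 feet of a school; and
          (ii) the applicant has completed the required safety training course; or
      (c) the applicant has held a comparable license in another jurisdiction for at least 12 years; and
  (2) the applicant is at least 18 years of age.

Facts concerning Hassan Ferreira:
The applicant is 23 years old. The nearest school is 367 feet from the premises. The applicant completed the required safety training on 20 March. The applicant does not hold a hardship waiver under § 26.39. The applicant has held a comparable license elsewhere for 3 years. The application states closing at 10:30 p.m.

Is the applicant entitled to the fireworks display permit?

(a) hardship waiver — fails.
(i) ≥300 ft from school — holds.
(ii) safety training — satisfied.
So (b) is satisfied (T AND T).
(c) prior license ≥ 12 yr — not satisfied.
(1): F OR T OR F → true.
(2) age ≥ 18 — holds.
Overall: T AND T → true.

Yes — granted.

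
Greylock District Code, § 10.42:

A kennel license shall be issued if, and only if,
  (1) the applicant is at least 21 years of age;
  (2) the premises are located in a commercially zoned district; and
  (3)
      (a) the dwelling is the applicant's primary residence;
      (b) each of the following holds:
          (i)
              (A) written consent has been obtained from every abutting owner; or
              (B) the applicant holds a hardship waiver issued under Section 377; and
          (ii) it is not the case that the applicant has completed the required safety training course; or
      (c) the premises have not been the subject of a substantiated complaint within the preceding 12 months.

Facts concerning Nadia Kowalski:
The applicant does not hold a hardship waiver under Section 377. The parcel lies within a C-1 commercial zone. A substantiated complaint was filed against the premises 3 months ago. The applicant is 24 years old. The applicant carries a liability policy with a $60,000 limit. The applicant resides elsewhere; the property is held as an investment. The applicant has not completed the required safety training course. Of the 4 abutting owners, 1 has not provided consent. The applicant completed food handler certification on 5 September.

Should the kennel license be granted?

No — denied.

(1) age ≥ 21 — holds.
(2) commercially zoned — holds.
(a) primary residence — not satisfied.
(A) all abutters consent — not satisfied.
(B) hardship waiver — not met.
(i): F OR F → false.
(ii) not (safety training) — satisfied.
So (b) is not satisfied (F AND T).
(c) no complaint in 12 mo. — fails.
So (3) is not satisfied (F OR F OR F).
So Overall is not satisfied (T AND T AND F).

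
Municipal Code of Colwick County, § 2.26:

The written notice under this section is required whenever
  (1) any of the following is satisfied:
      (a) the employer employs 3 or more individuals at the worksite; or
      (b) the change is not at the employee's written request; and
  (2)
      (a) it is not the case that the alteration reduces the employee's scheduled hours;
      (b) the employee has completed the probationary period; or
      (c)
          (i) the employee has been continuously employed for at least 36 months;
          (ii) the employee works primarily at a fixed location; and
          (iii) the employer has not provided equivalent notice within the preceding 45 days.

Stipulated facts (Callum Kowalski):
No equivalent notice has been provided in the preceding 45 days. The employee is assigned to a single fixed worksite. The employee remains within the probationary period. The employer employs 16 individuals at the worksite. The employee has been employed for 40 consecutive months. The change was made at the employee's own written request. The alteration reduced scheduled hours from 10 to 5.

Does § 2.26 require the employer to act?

Yes — required.

(a) ≥ 3 at site — met.
(b) not employee-requested — fails.
(1) = T OR F = true.
(a) not (hours reduced) — not satisfied.
(b) past probation — not satisfied.
(i) tenure ≥ 36 mo. — met.
(ii) fixed location — satisfied.
(iii) no recent notice — met.
(c) = T AND T AND T = true.
So (2) is satisfied (F OR F OR T).
Overall = T AND T = true.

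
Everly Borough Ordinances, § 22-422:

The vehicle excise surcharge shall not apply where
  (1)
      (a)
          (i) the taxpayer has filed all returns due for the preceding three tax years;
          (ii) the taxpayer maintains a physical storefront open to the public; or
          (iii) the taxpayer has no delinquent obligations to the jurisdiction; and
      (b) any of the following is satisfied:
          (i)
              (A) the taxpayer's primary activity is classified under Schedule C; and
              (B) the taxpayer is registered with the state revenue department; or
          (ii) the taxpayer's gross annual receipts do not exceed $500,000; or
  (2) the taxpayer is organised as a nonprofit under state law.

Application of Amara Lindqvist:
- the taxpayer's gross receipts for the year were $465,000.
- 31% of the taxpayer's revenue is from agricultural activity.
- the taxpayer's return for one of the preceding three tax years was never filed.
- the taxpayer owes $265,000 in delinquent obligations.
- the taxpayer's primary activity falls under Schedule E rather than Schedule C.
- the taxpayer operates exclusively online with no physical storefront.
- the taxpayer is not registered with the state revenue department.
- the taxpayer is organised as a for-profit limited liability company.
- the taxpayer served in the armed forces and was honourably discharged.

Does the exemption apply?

No — not exempt.

(i) returns current — fails.
(ii) has storefront — not satisfied.
(iii) no delinquency — not met.
So (a) is not satisfied (F OR F OR F).
(A) Schedule C activity — not satisfied.
(B) state-registered — fails.
So (i) is not satisfied (F AND F).
(ii) receipts ≤ $500,000 — holds.
So (b) is satisfied (F OR T).
So (1) is not satisfied (F AND T).
(2) nonprofit — not met.
So Overall is not satisfied (F OR F).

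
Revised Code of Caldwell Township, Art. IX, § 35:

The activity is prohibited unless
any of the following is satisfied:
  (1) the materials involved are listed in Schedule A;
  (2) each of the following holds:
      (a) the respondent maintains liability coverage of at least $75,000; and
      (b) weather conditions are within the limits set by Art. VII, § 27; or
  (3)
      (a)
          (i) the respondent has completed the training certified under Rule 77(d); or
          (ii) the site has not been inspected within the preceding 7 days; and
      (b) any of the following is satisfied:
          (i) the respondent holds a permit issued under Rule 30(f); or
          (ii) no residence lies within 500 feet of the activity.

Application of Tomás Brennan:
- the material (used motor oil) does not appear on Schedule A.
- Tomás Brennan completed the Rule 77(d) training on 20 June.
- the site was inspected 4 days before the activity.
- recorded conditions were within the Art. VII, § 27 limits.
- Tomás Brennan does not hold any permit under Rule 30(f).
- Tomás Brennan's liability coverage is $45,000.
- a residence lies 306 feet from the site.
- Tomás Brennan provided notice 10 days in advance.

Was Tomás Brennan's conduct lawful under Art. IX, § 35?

No — unlawful.

(1) Schedule A material — not met.
(a) coverage ≥ $75,000 — fails.
(b) weather ok — met.
(2) = F AND T = false.
(i) training certified — met.
(ii) not (site inspected) — fails.
(a) = T OR F = true.
(i) holds permit — fails.
(ii) no residence in 500 ft — not satisfied.
So (b) is not satisfied (F OR F).
So (3) is not satisfied (T AND F).
Overall: F OR F OR F → false.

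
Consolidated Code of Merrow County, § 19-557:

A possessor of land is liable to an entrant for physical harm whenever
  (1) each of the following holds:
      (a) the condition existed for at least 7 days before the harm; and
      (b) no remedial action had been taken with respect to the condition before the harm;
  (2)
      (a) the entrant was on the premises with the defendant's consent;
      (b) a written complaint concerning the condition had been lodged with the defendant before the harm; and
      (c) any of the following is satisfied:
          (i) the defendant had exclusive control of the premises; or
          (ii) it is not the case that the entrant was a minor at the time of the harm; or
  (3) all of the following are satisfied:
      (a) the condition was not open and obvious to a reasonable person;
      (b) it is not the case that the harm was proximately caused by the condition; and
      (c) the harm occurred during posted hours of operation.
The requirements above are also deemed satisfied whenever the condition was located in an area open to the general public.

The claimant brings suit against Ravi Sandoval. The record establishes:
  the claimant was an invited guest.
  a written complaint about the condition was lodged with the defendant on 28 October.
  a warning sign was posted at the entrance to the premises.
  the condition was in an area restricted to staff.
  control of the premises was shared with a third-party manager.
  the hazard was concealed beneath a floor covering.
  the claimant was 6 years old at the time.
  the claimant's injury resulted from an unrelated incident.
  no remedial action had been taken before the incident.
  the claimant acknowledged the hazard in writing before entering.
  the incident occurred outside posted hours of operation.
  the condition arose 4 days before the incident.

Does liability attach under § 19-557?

No — not liable.

(a) condition ≥7 days old — not met.
(b) no remedial action — met.
So (1) is not satisfied (F AND T).
(a) consent to enter — satisfied.
(b) complaint lodged — holds.
(i) exclusive control — not met.
(ii) not (entrant a minor) — not satisfied.
So (c) is not satisfied (F OR F).
(2): T AND T AND F → false.
(a) not open/obvious — met.
(b) not (proximate cause) — satisfied.
(c) during posted hours — not met.
(3) = T AND T AND F = false.
So Overall is not satisfied (F OR F OR F).
Exception (public area) — not satisfied.
Result: main false OR exception false → false.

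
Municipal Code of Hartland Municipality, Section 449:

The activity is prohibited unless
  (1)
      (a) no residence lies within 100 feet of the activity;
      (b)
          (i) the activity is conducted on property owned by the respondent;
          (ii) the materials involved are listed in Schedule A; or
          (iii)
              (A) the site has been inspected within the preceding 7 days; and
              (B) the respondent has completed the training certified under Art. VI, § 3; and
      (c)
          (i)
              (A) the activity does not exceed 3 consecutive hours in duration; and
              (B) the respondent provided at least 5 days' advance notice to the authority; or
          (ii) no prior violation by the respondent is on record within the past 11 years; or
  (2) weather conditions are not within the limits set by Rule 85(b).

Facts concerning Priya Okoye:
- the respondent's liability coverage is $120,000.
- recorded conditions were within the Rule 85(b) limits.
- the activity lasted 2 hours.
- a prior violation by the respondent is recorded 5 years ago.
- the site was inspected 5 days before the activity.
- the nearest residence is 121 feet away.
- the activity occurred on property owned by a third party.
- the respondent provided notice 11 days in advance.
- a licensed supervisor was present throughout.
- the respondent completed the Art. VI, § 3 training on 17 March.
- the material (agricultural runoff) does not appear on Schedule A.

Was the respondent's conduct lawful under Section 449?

Yes — lawful.

(a) no residence in 100 ft — met.
(i) own property — not satisfied.
(ii) Schedule A material — not met.
(A) site inspected — holds.
(B) training certified — satisfied.
(iii): T AND T → true.
(b) = F OR F OR T = true.
(A) ≤ 3 hrs duration — satisfied.
(B) ≥5 days' notice — satisfied.
(i) = T AND T = true.
(ii) no prior violation — not met.
So (c) is satisfied (T OR F).
(1): T AND T AND T → true.
(2) not (weather ok) — not met.
Overall: T OR F → true.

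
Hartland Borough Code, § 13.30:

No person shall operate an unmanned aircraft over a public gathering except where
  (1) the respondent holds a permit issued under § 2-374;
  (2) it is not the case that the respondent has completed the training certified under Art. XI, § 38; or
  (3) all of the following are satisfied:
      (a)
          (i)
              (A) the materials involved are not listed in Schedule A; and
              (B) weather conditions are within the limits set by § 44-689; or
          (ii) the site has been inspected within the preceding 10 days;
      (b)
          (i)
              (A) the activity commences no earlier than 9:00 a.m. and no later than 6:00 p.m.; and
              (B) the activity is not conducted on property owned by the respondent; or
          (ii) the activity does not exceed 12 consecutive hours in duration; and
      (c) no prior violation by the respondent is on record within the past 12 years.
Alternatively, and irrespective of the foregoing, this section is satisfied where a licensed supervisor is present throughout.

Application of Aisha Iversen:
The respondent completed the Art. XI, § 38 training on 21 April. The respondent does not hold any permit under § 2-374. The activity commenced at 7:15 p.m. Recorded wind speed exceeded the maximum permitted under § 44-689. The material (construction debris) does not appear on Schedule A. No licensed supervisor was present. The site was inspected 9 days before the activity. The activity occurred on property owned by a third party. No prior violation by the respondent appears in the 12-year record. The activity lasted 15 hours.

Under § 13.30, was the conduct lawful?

(1) holds permit — not met.
(2) not (training certified) — not satisfied.
(A) not (Schedule A material) — satisfied.
(B) weather ok — not met.
(i): T AND F → false.
(ii) site inspected — met.
(a): F OR T → true.
(A) start within hours — not satisfied.
(B) not (own property) — holds.
(i): F AND T → false.
(ii) ≤ 12 hrs duration — fails.
(b) = F OR F = false.
(c) no prior violation — satisfied.
So (3) is not satisfied (T AND F AND T).
Overall = F OR F OR F = false.
Exception (supervisor present) — not satisfied.
Result: main false OR exception false → false.

No — unlawful.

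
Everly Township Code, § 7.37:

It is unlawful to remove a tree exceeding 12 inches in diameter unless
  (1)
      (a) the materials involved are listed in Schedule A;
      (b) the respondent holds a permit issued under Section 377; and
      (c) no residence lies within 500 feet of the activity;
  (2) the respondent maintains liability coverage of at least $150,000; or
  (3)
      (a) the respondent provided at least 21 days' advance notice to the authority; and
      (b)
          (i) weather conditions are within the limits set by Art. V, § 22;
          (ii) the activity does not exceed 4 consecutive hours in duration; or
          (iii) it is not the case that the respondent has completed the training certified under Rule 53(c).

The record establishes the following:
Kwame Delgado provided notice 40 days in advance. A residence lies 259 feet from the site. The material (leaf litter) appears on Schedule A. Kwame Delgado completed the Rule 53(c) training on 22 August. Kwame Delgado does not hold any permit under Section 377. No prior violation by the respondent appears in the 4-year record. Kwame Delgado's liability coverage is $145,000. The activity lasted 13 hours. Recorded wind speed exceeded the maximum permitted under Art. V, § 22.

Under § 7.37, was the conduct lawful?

(a) Schedule A material — met.
(b) holds permit — not satisfied.
(c) no residence in 500 ft — not met.
(1) = T AND F AND F = false.
(2) coverage ≥ $150,000 — fails.
(a) ≥21 days' notice — holds.
(i) weather ok — fails.
(ii) ≤ 4 hrs duration — not satisfied.
(iii) not (training certified) — not satisfied.
So (b) is not satisfied (F OR F OR F).
(3) = T AND F = false.
Overall = F OR F OR F = false.

No — unlawful.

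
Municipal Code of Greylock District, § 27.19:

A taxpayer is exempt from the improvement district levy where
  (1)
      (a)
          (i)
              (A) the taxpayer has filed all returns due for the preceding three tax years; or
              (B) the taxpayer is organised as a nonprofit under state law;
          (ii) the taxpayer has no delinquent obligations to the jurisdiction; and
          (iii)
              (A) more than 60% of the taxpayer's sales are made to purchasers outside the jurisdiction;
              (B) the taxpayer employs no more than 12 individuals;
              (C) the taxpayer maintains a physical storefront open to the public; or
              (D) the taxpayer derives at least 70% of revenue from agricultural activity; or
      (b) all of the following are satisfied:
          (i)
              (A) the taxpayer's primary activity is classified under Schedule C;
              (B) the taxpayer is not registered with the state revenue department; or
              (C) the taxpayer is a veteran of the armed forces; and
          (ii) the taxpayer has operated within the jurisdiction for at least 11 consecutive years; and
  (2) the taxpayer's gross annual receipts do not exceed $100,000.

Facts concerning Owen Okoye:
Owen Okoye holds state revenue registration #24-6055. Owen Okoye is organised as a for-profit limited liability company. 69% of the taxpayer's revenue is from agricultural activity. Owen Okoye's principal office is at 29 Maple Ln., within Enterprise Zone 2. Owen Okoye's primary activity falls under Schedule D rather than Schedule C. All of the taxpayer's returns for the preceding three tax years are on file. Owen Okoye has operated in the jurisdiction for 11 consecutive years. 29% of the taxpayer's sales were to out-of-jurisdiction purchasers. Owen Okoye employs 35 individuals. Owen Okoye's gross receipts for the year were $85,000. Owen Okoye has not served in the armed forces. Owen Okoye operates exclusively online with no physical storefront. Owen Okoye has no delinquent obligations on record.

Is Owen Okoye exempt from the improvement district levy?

(A) returns current — met.
(B) nonprofit — not met.
So (i) is satisfied (T OR F).
(ii) no delinquency — met.
(A) >60% out-of-jur. sales — not satisfied.
(B) ≤ 12 employees — not satisfied.
(C) has storefront — fails.
(D) ≥70% agricultural — fails.
(iii) = F OR F OR F OR F = false.
(a) = T AND T AND F = false.
(A) Schedule C activity — fails.
(B) not (state-registered) — not met.
(C) veteran — not met.
(i) = F OR F OR F = false.
(ii) ≥ 11 yrs in jurisdiction — holds.
(b): F AND T → false.
So (1) is not satisfied (F OR F).
(2) receipts ≤ $100,000 — holds.
Overall = F AND T = false.

No — not exempt.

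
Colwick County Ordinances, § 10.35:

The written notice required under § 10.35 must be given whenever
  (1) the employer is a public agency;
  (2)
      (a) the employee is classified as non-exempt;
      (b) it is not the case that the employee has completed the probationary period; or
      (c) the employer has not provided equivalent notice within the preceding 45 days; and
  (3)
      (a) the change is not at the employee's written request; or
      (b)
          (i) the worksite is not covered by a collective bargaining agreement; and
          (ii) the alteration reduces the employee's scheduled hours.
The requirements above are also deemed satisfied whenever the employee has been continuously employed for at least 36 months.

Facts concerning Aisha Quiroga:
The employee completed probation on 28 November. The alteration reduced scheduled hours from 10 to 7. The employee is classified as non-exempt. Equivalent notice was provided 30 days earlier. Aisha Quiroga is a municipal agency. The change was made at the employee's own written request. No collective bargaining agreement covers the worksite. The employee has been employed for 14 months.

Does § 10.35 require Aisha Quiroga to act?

Yes — required.

(1) public agency — met.
(a) non-exempt — holds.
(b) not (past probation) — not satisfied.
(c) no recent notice — not met.
So (2) is satisfied (T OR F OR F).
(a) not employee-requested — fails.
(i) no CBA — satisfied.
(ii) hours reduced — holds.
So (b) is satisfied (T AND T).
(3) = F OR T = true.
Overall = T AND T AND T = true.
Exception (tenure ≥ 36 mo.) — not satisfied.
Result: main true OR exception false → true.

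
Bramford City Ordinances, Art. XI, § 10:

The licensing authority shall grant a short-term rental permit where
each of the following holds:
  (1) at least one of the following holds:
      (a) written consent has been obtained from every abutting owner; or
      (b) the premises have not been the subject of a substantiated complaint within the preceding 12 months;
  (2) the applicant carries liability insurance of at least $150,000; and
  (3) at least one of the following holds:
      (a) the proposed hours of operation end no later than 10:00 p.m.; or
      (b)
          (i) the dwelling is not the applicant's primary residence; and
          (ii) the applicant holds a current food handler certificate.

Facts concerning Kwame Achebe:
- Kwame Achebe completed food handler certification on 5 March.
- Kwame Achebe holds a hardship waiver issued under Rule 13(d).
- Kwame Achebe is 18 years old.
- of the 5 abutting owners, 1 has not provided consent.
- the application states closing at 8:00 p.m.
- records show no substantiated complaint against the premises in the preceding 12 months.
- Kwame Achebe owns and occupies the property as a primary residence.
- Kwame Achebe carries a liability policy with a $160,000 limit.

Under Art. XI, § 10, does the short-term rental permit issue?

Yes — granted.

(a) all abutters consent — not met.
(b) no complaint in 12 mo. — met.
So (1) is satisfied (F OR T).
(2) insurance ≥ $150,000 — holds.
(a) closes by 10 p.m. — holds.
(i) not (primary residence) — not met.
(ii) food handler cert. — holds.
(b) = F AND T = false.
(3): T OR F → true.
Overall: T AND T AND T → true.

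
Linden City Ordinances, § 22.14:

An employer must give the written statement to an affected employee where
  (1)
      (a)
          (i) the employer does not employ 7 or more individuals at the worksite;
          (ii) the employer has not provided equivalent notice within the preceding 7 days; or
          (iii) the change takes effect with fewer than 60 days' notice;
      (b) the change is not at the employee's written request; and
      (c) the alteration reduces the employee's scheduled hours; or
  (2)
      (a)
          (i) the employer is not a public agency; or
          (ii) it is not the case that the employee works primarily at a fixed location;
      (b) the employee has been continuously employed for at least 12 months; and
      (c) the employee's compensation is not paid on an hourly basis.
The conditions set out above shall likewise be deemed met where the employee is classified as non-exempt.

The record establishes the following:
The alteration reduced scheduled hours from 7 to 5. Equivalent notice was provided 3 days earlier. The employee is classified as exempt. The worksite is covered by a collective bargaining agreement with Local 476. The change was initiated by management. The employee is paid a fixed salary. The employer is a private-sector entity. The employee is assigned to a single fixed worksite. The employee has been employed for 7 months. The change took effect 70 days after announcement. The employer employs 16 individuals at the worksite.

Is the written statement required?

(i) not (≥ 7 at site) — not satisfied.
(ii) no recent notice — not satisfied.
(iii) < 60 days' notice — not met.
(a) = F OR F OR F = false.
(b) not employee-requested — met.
(c) hours reduced — met.
(1): F AND T AND T → false.
(i) not (public agency) — satisfied.
(ii) not (fixed location) — fails.
So (a) is satisfied (T OR F).
(b) tenure ≥ 12 mo. — fails.
(c) not (hourly-paid) — holds.
(2) = T AND F AND T = false.
Overall: F OR F → false.
Exception (non-exempt) — not satisfied.
Result: main false OR exception false → false.

No — not required.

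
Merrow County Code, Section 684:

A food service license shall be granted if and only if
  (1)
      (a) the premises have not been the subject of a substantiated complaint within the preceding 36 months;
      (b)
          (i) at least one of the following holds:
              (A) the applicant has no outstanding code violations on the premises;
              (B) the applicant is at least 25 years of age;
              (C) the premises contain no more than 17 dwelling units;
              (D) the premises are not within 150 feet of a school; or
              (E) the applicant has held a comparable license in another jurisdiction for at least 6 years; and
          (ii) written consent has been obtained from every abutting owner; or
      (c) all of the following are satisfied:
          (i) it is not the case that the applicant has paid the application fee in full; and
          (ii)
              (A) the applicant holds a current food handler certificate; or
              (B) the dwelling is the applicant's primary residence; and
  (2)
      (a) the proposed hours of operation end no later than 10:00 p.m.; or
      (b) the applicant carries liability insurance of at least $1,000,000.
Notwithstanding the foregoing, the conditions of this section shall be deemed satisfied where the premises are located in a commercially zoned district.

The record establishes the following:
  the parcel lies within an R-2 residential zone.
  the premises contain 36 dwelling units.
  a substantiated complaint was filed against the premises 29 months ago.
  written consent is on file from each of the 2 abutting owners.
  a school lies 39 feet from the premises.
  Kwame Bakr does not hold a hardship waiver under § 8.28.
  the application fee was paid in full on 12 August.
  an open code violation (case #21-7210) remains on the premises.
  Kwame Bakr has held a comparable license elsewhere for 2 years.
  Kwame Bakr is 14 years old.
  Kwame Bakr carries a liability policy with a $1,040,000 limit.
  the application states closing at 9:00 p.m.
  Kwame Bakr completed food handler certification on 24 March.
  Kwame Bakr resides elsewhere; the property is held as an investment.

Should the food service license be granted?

No — denied.

(a) no complaint in 36 mo. — not satisfied.
(A) no code violations — not satisfied.
(B) age ≥ 25 — not satisfied.
(C) ≤ 17 units — not satisfied.
(D) ≥150 ft from school — not met.
(E) prior license ≥ 6 yr — not met.
So (i) is not satisfied (F OR F OR F OR F OR F).
(ii) all abutters consent — satisfied.
So (b) is not satisfied (F AND T).
(i) not (fee paid) — fails.
(A) food handler cert. — holds.
(B) primary residence — not satisfied.
So (ii) is satisfied (T OR F).
(c): F AND T → false.
(1) = F OR F OR F = false.
(a) closes by 10 p.m. — met.
(b) insurance ≥ $1,000,000 — satisfied.
(2) = T OR T = true.
Overall: F AND T → false.
Exception (commercially zoned) — not satisfied.
Result: main false OR exception false → false.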